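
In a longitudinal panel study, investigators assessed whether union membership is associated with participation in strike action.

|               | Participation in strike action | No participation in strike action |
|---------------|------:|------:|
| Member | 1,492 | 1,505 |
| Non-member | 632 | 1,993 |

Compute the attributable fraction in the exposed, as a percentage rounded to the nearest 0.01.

Cells: a = 1492, b = 1505, c = 632, d = 1993.
Risk in exposed = 1492/2997 = 0.49783; risk in unexposed = 632/2625 = 0.24076.
RR = 0.49783/0.24076 = 2.06773
AR% = (RR − 1)/RR × 100 = (2.06773 − 1)/2.06773 × 100 = 51.6378%

51.64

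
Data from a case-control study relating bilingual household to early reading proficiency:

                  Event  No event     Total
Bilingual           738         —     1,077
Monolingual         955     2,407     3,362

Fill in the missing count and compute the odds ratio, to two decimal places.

The missing cell is in the exposed row: 1077 − 738 = 339.
So a = 738, b = 339, c = 955, d = 2407.
OR = (a·d)/(b·c) = (738 × 2407) / (339 × 955) = 1776366 / 323745 = 5.48693

5.49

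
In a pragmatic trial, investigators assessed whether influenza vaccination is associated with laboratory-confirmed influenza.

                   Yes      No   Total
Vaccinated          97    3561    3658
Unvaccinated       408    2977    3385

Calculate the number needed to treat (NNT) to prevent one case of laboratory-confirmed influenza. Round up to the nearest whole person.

Risk in treated group = 97/3658 = 0.02652; risk in control = 408/3385 = 0.12053.
Absolute risk reduction = 0.12053 − 0.02652 = 0.09401
NNT = 1 / ARR = 1 / 0.09401 = 10.637 → round up → 11

11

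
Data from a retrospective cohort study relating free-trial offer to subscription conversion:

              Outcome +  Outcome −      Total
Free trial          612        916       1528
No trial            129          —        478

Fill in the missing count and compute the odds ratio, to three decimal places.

1.808

The missing cell is in the unexposed row: 478 − 129 = 349.
So a = 612, b = 916, c = 129, d = 349.
OR = (a·d)/(b·c) = (612 × 349) / (916 × 129) = 213588 / 118164 = 1.80756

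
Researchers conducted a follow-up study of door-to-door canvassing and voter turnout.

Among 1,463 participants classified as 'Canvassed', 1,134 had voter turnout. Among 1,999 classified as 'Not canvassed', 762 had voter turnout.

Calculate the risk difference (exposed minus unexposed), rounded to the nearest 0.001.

0.394

From the description: a = 1134, b = 329, c = 762, d = 1237.
Risk in exposed = 1134/1463 = 0.775120; risk in unexposed = 762/1999 = 0.381191.
Risk difference = 0.775120 − 0.381191 = 0.393929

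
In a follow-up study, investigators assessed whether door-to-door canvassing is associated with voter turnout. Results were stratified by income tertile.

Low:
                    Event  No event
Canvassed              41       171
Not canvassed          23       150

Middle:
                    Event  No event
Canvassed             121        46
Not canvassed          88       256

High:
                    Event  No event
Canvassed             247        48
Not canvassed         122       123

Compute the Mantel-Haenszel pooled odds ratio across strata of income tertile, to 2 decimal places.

4.58

OR_MH = Σ(aᵢdᵢ/nᵢ) / Σ(bᵢcᵢ/nᵢ), where nᵢ is the stratum total.
Stratum 1 (Low): n = 385; a·d/n = 41·150/385 = 15.9740; b·c/n = 171·23/385 = 10.2156
Stratum 2 (Middle): n = 511; a·d/n = 121·256/511 = 60.6184; b·c/n = 46·88/511 = 7.9217
Stratum 3 (High): n = 540; a·d/n = 247·123/540 = 56.2611; b·c/n = 48·122/540 = 10.8444
OR_MH = (15.9740 + 60.6184 + 56.2611) / (10.2156 + 7.9217 + 10.8444) = 132.8535 / 28.9818 = 4.58404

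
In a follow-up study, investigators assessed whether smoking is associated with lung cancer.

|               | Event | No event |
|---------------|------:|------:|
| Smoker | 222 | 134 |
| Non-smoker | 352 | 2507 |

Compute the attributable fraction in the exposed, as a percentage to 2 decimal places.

80.26

Cells: a = 222, b = 134, c = 352, d = 2507.
Risk in exposed = 222/356 = 0.62360; risk in unexposed = 352/2859 = 0.12312.
RR = 0.62360/0.12312 = 5.06494
AR% = (RR − 1)/RR × 100 = (5.06494 − 1)/5.06494 × 100 = 80.2564%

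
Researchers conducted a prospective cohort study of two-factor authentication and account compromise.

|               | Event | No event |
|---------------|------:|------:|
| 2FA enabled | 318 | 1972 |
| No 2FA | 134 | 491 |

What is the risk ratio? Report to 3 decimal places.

0.648

Cells: a = 318, b = 1972, c = 134, d = 491.
Risk in exposed = 318/2290 = 0.13886; risk in unexposed = 134/625 = 0.21440.
RR = 0.13886 / 0.21440 = 0.64769
The risk is 35% lower among the exposed than among the unexposed.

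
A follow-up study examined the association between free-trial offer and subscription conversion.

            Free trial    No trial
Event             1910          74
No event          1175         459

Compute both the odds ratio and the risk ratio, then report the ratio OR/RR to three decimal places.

Reading the table with exposure as columns: a = 1910 (Free trial, case), b = 1175 (Free trial, non-case), c = 74 (No trial, case), d = 459.
OR = (1910·459)/(1175·74) = 876690/86950 = 10.08269
Risk in exposed = 1910/3085 = 0.61912; risk in unexposed = 74/533 = 0.13884; RR = 4.45937
OR/RR = 10.08269 / 4.45937 = 2.26101
The outcome is not rare, so the OR lies further from 1 than the RR.

2.261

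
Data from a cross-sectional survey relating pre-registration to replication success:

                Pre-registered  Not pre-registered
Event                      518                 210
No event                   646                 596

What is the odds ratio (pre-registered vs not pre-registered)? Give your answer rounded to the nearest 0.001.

2.276

Reading the table with exposure as columns: a = 518 (Pre-registered, case), b = 646 (Pre-registered, non-case), c = 210 (Not pre-registered, case), d = 596.
OR = (a·d)/(b·c) = (518 × 596) / (646 × 210) = 308728 / 135660 = 2.27575
The odds of replication success are about 2.28 times as high in the pre-registered group.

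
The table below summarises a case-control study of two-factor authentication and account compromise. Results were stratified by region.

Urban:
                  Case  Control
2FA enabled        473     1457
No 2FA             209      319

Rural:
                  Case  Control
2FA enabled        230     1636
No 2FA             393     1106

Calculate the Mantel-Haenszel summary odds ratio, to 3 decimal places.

OR_MH = Σ(aᵢdᵢ/nᵢ) / Σ(bᵢcᵢ/nᵢ), where nᵢ is the stratum total.
Stratum 1 (Urban): n = 2458; a·d/n = 473·319/2458 = 61.3861; b·c/n = 1457·209/2458 = 123.8865
Stratum 2 (Rural): n = 3365; a·d/n = 230·1106/3365 = 75.5958; b·c/n = 1636·393/3365 = 191.0692
OR_MH = (61.3861 + 75.5958) / (123.8865 + 191.0692) = 136.9819 / 314.9557 = 0.43492

0.435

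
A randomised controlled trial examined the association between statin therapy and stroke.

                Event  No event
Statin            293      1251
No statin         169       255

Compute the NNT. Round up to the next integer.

Risk in treated group = 293/1544 = 0.18977; risk in control = 169/424 = 0.39858.
Absolute risk reduction = 0.39858 − 0.18977 = 0.20882
NNT = 1 / ARR = 1 / 0.20882 = 4.789 → round up → 5

5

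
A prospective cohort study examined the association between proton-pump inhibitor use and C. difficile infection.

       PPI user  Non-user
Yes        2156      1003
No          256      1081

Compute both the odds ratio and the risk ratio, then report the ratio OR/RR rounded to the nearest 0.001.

4.887

Reading the table with exposure as columns: a = 2156 (PPI user, case), b = 256 (PPI user, non-case), c = 1003 (Non-user, case), d = 1081.
OR = (2156·1081)/(256·1003) = 2330636/256768 = 9.07682
Risk in exposed = 2156/2412 = 0.89386; risk in unexposed = 1003/2084 = 0.48129; RR = 1.85724
OR/RR = 9.07682 / 1.85724 = 4.88726
The outcome is not rare, so the OR lies further from 1 than the RR.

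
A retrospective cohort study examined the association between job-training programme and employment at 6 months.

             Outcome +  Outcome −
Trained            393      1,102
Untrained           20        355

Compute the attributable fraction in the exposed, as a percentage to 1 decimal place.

Cells: a = 393, b = 1102, c = 20, d = 355.
Risk in exposed = 393/1495 = 0.26288; risk in unexposed = 20/375 = 0.05333.
RR = 0.26288/0.05333 = 4.92893
AR% = (RR − 1)/RR × 100 = (4.92893 − 1)/4.92893 × 100 = 79.7116%

79.7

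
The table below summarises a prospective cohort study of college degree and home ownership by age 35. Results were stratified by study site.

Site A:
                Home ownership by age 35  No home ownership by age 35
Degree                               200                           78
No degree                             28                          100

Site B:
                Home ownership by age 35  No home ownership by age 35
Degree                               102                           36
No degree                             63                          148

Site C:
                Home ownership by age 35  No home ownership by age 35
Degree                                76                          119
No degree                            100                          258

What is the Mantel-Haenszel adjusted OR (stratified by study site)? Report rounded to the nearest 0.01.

3.83

OR_MH = Σ(aᵢdᵢ/nᵢ) / Σ(bᵢcᵢ/nᵢ), where nᵢ is the stratum total.
Stratum 1 (Site A): n = 406; a·d/n = 200·100/406 = 49.2611; b·c/n = 78·28/406 = 5.3793
Stratum 2 (Site B): n = 349; a·d/n = 102·148/349 = 43.2550; b·c/n = 36·63/349 = 6.4986
Stratum 3 (Site C): n = 553; a·d/n = 76·258/553 = 35.4575; b·c/n = 119·100/553 = 21.5190
OR_MH = (49.2611 + 43.2550 + 35.4575) / (5.3793 + 6.4986 + 21.5190) = 127.9736 / 33.3969 = 3.83190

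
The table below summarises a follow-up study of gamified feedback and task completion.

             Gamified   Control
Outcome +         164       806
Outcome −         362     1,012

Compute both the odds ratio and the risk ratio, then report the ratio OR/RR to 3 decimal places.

0.809

Reading the table with exposure as columns: a = 164 (Gamified, case), b = 362 (Gamified, non-case), c = 806 (Control, case), d = 1012.
OR = (164·1012)/(362·806) = 165968/291772 = 0.56883
Risk in exposed = 164/526 = 0.31179; risk in unexposed = 806/1818 = 0.44334; RR = 0.70326
OR/RR = 0.56883 / 0.70326 = 0.80884
The outcome is not rare, so the OR lies further from 1 than the RR.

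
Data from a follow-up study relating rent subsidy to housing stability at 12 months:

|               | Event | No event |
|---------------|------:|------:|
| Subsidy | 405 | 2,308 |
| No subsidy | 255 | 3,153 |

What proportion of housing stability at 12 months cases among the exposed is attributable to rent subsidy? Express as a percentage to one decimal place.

Cells: a = 405, b = 2308, c = 255, d = 3153.
Risk in exposed = 405/2713 = 0.14928; risk in unexposed = 255/3408 = 0.07482.
RR = 0.14928/0.07482 = 1.99510
AR% = (RR − 1)/RR × 100 = (1.99510 − 1)/1.99510 × 100 = 49.8772%

49.9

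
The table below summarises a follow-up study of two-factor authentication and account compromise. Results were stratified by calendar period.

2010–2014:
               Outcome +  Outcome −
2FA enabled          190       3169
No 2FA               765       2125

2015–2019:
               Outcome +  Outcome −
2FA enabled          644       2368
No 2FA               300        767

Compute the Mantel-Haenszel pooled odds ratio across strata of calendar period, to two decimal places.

0.33

OR_MH = Σ(aᵢdᵢ/nᵢ) / Σ(bᵢcᵢ/nᵢ), where nᵢ is the stratum total.
Stratum 1 (2010–2014): n = 6249; a·d/n = 190·2125/6249 = 64.6103; b·c/n = 3169·765/6249 = 387.9477
Stratum 2 (2015–2019): n = 4079; a·d/n = 644·767/4079 = 121.0954; b·c/n = 2368·300/4079 = 174.1603
OR_MH = (64.6103 + 121.0954) / (387.9477 + 174.1603) = 185.7057 / 562.1080 = 0.33037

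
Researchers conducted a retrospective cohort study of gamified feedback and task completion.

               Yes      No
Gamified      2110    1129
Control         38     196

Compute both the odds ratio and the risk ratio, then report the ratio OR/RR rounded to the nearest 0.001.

2.403

Cells: a = 2110, b = 1129, c = 38, d = 196.
OR = (2110·196)/(1129·38) = 413560/42902 = 9.63964
Risk in exposed = 2110/3239 = 0.65144; risk in unexposed = 38/234 = 0.16239; RR = 4.01147
OR/RR = 9.63964 / 4.01147 = 2.40302
The outcome is not rare, so the OR lies further from 1 than the RR.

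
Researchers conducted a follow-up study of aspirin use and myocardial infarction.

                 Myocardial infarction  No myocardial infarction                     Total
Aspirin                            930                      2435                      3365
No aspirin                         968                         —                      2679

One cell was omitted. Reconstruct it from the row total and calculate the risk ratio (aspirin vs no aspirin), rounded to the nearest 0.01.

The missing cell is in the unexposed row: 2679 − 968 = 1711.
So a = 930, b = 2435, c = 968, d = 1711.
RR = [a/(a+b)] / [c/(c+d)] = (930/3365) / (968/2679) = 0.27637/0.36133 = 0.76488

0.76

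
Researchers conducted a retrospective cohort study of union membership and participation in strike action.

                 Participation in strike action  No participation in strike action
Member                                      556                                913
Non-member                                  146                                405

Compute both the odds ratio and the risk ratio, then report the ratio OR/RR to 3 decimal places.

Cells: a = 556, b = 913, c = 146, d = 405.
OR = (556·405)/(913·146) = 225180/133298 = 1.68930
Risk in exposed = 556/1469 = 0.37849; risk in unexposed = 146/551 = 0.26497; RR = 1.42841
OR/RR = 1.68930 / 1.42841 = 1.18265
The outcome is not rare, so the OR lies further from 1 than the RR.

1.183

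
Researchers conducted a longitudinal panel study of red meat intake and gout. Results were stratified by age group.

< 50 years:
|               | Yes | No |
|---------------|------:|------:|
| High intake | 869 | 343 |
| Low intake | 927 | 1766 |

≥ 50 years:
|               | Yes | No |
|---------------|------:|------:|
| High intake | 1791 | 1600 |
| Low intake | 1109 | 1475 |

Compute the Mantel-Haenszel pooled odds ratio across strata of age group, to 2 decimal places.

OR_MH = Σ(aᵢdᵢ/nᵢ) / Σ(bᵢcᵢ/nᵢ), where nᵢ is the stratum total.
Stratum 1 (< 50 years): n = 3905; a·d/n = 869·1766/3905 = 392.9972; b·c/n = 343·927/3905 = 81.4241
Stratum 2 (≥ 50 years): n = 5975; a·d/n = 1791·1475/5975 = 442.1297; b·c/n = 1600·1109/5975 = 296.9707
OR_MH = (392.9972 + 442.1297) / (81.4241 + 296.9707) = 835.1269 / 378.3948 = 2.20703

2.21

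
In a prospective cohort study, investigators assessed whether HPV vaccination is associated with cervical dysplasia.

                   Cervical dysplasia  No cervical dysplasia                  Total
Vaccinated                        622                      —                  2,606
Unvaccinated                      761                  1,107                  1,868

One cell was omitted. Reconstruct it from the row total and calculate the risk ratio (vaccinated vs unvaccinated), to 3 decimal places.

The missing cell is in the exposed row: 2606 − 622 = 1984.
So a = 622, b = 1984, c = 761, d = 1107.
RR = [a/(a+b)] / [c/(c+d)] = (622/2606) / (761/1868) = 0.23868/0.40739 = 0.58588

0.586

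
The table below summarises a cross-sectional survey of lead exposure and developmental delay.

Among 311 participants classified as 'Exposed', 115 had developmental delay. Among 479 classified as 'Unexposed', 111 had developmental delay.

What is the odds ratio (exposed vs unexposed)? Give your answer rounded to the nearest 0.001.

From the description: a = 115, b = 196, c = 111, d = 368.
OR = (a·d)/(b·c) = (115 × 368) / (196 × 111) = 42320 / 21756 = 1.94521
The odds of developmental delay are about 1.95 times as high in the exposed group.

1.945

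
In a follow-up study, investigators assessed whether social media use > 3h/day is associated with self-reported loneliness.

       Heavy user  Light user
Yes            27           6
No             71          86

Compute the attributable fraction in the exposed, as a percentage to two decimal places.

Reading the table with exposure as columns: a = 27 (Heavy user, case), b = 71 (Heavy user, non-case), c = 6 (Light user, case), d = 86.
Risk in exposed = 27/98 = 0.27551; risk in unexposed = 6/92 = 0.06522.
RR = 0.27551/0.06522 = 4.22449
AR% = (RR − 1)/RR × 100 = (4.22449 − 1)/4.22449 × 100 = 76.3285%

76.33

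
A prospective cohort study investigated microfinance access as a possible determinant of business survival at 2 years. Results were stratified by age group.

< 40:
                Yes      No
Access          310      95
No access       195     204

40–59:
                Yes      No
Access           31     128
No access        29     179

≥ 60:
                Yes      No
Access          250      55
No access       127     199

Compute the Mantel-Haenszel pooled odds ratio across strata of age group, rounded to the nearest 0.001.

OR_MH = Σ(aᵢdᵢ/nᵢ) / Σ(bᵢcᵢ/nᵢ), where nᵢ is the stratum total.
Stratum 1 (< 40): n = 804; a·d/n = 310·204/804 = 78.6567; b·c/n = 95·195/804 = 23.0410
Stratum 2 (40–59): n = 367; a·d/n = 31·179/367 = 15.1199; b·c/n = 128·29/367 = 10.1144
Stratum 3 (≥ 60): n = 631; a·d/n = 250·199/631 = 78.8431; b·c/n = 55·127/631 = 11.0697
OR_MH = (78.6567 + 15.1199 + 78.8431) / (23.0410 + 10.1144 + 11.0697) = 172.6197 / 44.2252 = 3.90320

3.903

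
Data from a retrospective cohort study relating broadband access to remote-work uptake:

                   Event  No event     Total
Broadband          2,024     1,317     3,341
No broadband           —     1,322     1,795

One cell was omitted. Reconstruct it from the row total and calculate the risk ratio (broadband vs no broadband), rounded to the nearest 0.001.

The missing cell is in the unexposed row: 1795 − 1322 = 473.
So a = 2024, b = 1317, c = 473, d = 1322.
RR = [a/(a+b)] / [c/(c+d)] = (2024/3341) / (473/1795) = 0.60581/0.26351 = 2.29899

2.299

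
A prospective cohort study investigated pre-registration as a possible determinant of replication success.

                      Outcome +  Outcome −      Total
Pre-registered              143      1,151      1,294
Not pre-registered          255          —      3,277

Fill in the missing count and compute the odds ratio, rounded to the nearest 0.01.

1.47

The missing cell is in the unexposed row: 3277 − 255 = 3022.
So a = 143, b = 1151, c = 255, d = 3022.
OR = (a·d)/(b·c) = (143 × 3022) / (1151 × 255) = 432146 / 293505 = 1.47236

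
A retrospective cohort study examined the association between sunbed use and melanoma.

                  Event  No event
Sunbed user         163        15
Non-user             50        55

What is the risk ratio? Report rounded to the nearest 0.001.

1.923

Cells: a = 163, b = 15, c = 50, d = 55.
Risk in exposed = 163/178 = 0.91573; risk in unexposed = 50/105 = 0.47619.
RR = 0.91573 / 0.47619 = 1.92303
The risk among the exposed is 1.92 times that among the unexposed.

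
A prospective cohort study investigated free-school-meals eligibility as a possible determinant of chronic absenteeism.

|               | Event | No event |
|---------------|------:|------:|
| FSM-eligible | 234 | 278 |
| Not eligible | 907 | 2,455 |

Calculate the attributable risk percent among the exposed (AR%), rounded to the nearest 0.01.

40.97

Cells: a = 234, b = 278, c = 907, d = 2455.
Risk in exposed = 234/512 = 0.45703; risk in unexposed = 907/3362 = 0.26978.
RR = 0.45703/0.26978 = 1.69409
AR% = (RR − 1)/RR × 100 = (1.69409 − 1)/1.69409 × 100 = 40.9712%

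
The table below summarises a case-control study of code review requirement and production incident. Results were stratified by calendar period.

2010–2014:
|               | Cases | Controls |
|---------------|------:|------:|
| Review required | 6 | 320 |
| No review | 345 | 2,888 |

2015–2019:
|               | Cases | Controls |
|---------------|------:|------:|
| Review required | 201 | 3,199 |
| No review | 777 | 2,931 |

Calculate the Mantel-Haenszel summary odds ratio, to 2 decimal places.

OR_MH = Σ(aᵢdᵢ/nᵢ) / Σ(bᵢcᵢ/nᵢ), where nᵢ is the stratum total.
Stratum 1 (2010–2014): n = 3559; a·d/n = 6·2888/3559 = 4.8688; b·c/n = 320·345/3559 = 31.0199
Stratum 2 (2015–2019): n = 7108; a·d/n = 201·2931/7108 = 82.8828; b·c/n = 3199·777/7108 = 349.6937
OR_MH = (4.8688 + 82.8828) / (31.0199 + 349.6937) = 87.7516 / 380.7137 = 0.23049

0.23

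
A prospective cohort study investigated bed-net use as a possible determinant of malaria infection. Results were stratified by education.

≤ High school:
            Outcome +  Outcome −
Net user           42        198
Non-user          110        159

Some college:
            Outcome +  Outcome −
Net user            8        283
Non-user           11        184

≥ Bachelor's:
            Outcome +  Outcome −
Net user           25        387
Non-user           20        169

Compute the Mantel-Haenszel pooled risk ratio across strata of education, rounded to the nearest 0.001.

0.461

RR_MH = Σ(aᵢ·n₀ᵢ/nᵢ) / Σ(cᵢ·n₁ᵢ/nᵢ), with n₁ᵢ = aᵢ+bᵢ (exposed), n₀ᵢ = cᵢ+dᵢ (unexposed), nᵢ = n₁ᵢ+n₀ᵢ.
Stratum 1 (≤ High school): n₁ = 240, n₀ = 269, n = 509; a·n₀/n = 42·269/509 = 22.1965; c·n₁/n = 110·240/509 = 51.8664
Stratum 2 (Some college): n₁ = 291, n₀ = 195, n = 486; a·n₀/n = 8·195/486 = 3.2099; c·n₁/n = 11·291/486 = 6.5864
Stratum 3 (≥ Bachelor's): n₁ = 412, n₀ = 189, n = 601; a·n₀/n = 25·189/601 = 7.8619; c·n₁/n = 20·412/601 = 13.7105
RR_MH = (22.1965 + 3.2099 + 7.8619) / (51.8664 + 6.5864 + 13.7105) = 33.2682 / 72.1633 = 0.46101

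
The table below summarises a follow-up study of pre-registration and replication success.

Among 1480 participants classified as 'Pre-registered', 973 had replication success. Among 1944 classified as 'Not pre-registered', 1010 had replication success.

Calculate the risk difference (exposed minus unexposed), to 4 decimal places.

0.1379

From the description: a = 973, b = 507, c = 1010, d = 934.
Risk in exposed = 973/1480 = 0.657432; risk in unexposed = 1010/1944 = 0.519547.
Risk difference = 0.657432 − 0.519547 = 0.137885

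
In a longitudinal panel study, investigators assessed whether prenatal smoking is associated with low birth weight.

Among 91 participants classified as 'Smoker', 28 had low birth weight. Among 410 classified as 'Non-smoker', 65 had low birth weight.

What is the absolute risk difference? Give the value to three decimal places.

0.149

From the description: a = 28, b = 63, c = 65, d = 345.
Risk in exposed = 28/91 = 0.307692; risk in unexposed = 65/410 = 0.158537.
Risk difference = 0.307692 − 0.158537 = 0.149156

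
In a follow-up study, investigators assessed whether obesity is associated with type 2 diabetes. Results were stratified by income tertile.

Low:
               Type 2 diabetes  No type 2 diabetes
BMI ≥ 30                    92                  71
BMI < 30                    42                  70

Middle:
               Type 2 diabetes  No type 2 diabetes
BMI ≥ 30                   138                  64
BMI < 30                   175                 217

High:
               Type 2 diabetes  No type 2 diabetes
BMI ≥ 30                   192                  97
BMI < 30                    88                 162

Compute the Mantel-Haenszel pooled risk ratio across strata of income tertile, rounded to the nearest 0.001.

RR_MH = Σ(aᵢ·n₀ᵢ/nᵢ) / Σ(cᵢ·n₁ᵢ/nᵢ), with n₁ᵢ = aᵢ+bᵢ (exposed), n₀ᵢ = cᵢ+dᵢ (unexposed), nᵢ = n₁ᵢ+n₀ᵢ.
Stratum 1 (Low): n₁ = 163, n₀ = 112, n = 275; a·n₀/n = 92·112/275 = 37.4691; c·n₁/n = 42·163/275 = 24.8945
Stratum 2 (Middle): n₁ = 202, n₀ = 392, n = 594; a·n₀/n = 138·392/594 = 91.0707; c·n₁/n = 175·202/594 = 59.5118
Stratum 3 (High): n₁ = 289, n₀ = 250, n = 539; a·n₀/n = 192·250/539 = 89.0538; c·n₁/n = 88·289/539 = 47.1837
RR_MH = (37.4691 + 91.0707 + 89.0538) / (24.8945 + 59.5118 + 47.1837) = 217.5936 / 131.5900 = 1.65357

1.654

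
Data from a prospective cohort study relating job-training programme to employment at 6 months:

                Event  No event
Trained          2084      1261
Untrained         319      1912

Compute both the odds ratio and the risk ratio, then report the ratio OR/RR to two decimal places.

2.27

Cells: a = 2084, b = 1261, c = 319, d = 1912.
OR = (2084·1912)/(1261·319) = 3984608/402259 = 9.90558
Risk in exposed = 2084/3345 = 0.62302; risk in unexposed = 319/2231 = 0.14299; RR = 4.35723
OR/RR = 9.90558 / 4.35723 = 2.27337
The outcome is not rare, so the OR lies further from 1 than the RR.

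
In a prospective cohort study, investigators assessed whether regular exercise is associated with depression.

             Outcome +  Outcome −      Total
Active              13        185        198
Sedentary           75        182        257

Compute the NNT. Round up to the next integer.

Risk in treated group = 13/198 = 0.06566; risk in control = 75/257 = 0.29183.
Absolute risk reduction = 0.29183 − 0.06566 = 0.22617
NNT = 1 / ARR = 1 / 0.22617 = 4.421 → round up → 5

5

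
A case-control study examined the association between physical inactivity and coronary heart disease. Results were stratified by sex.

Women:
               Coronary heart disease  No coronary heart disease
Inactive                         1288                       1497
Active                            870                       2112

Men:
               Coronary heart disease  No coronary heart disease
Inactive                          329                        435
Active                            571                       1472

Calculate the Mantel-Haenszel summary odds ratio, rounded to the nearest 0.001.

2.050

OR_MH = Σ(aᵢdᵢ/nᵢ) / Σ(bᵢcᵢ/nᵢ), where nᵢ is the stratum total.
Stratum 1 (Women): n = 5767; a·d/n = 1288·2112/5767 = 471.6934; b·c/n = 1497·870/5767 = 225.8349
Stratum 2 (Men): n = 2807; a·d/n = 329·1472/2807 = 172.5287; b·c/n = 435·571/2807 = 88.4877
OR_MH = (471.6934 + 172.5287) / (225.8349 + 88.4877) = 644.2221 / 314.3226 = 2.04956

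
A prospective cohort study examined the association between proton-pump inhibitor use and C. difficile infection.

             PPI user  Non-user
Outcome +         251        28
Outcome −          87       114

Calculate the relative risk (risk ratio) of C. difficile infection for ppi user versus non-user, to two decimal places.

3.77

Reading the table with exposure as columns: a = 251 (PPI user, case), b = 87 (PPI user, non-case), c = 28 (Non-user, case), d = 114.
Risk in exposed = 251/338 = 0.74260; risk in unexposed = 28/142 = 0.19718.
RR = 0.74260 / 0.19718 = 3.76606
The risk among the exposed is 3.77 times that among the unexposed.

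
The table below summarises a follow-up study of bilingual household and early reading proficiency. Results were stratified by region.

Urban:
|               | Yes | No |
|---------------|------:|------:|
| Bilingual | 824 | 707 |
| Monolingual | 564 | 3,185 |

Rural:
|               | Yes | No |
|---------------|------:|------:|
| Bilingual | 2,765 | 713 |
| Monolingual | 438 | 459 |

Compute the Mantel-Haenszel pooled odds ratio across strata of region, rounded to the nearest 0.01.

5.36

OR_MH = Σ(aᵢdᵢ/nᵢ) / Σ(bᵢcᵢ/nᵢ), where nᵢ is the stratum total.
Stratum 1 (Urban): n = 5280; a·d/n = 824·3185/5280 = 497.0530; b·c/n = 707·564/5280 = 75.5205
Stratum 2 (Rural): n = 4375; a·d/n = 2765·459/4375 = 290.0880; b·c/n = 713·438/4375 = 71.3815
OR_MH = (497.0530 + 290.0880) / (75.5205 + 71.3815) = 787.1410 / 146.9019 = 5.35828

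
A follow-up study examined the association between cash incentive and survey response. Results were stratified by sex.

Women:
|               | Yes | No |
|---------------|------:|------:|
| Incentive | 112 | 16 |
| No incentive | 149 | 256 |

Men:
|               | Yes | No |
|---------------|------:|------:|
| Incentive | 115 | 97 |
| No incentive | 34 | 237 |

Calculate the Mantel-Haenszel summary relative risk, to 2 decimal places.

RR_MH = Σ(aᵢ·n₀ᵢ/nᵢ) / Σ(cᵢ·n₁ᵢ/nᵢ), with n₁ᵢ = aᵢ+bᵢ (exposed), n₀ᵢ = cᵢ+dᵢ (unexposed), nᵢ = n₁ᵢ+n₀ᵢ.
Stratum 1 (Women): n₁ = 128, n₀ = 405, n = 533; a·n₀/n = 112·405/533 = 85.1032; c·n₁/n = 149·128/533 = 35.7824
Stratum 2 (Men): n₁ = 212, n₀ = 271, n = 483; a·n₀/n = 115·271/483 = 64.5238; c·n₁/n = 34·212/483 = 14.9234
RR_MH = (85.1032 + 64.5238) / (35.7824 + 14.9234) = 149.6270 / 50.7058 = 2.95089

2.95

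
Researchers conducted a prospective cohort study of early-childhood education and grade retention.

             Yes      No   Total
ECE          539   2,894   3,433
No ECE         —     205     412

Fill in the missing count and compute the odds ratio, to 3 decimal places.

The missing cell is in the unexposed row: 412 − 205 = 207.
So a = 539, b = 2894, c = 207, d = 205.
OR = (a·d)/(b·c) = (539 × 205) / (2894 × 207) = 110495 / 599058 = 0.18445

0.184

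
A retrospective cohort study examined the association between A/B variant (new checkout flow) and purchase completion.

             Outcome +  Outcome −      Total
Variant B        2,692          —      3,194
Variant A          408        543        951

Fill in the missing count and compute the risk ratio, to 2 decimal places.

The missing cell is in the exposed row: 3194 − 2692 = 502.
So a = 2692, b = 502, c = 408, d = 543.
RR = [a/(a+b)] / [c/(c+d)] = (2692/3194) / (408/951) = 0.84283/0.42902 = 1.96454

1.96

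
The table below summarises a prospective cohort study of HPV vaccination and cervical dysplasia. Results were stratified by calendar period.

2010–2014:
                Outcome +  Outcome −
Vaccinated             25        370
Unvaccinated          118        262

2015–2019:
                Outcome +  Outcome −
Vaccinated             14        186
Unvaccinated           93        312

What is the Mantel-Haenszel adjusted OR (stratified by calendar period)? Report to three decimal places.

OR_MH = Σ(aᵢdᵢ/nᵢ) / Σ(bᵢcᵢ/nᵢ), where nᵢ is the stratum total.
Stratum 1 (2010–2014): n = 775; a·d/n = 25·262/775 = 8.4516; b·c/n = 370·118/775 = 56.3355
Stratum 2 (2015–2019): n = 605; a·d/n = 14·312/605 = 7.2198; b·c/n = 186·93/605 = 28.5917
OR_MH = (8.4516 + 7.2198) / (56.3355 + 28.5917) = 15.6714 / 84.9272 = 0.18453

0.185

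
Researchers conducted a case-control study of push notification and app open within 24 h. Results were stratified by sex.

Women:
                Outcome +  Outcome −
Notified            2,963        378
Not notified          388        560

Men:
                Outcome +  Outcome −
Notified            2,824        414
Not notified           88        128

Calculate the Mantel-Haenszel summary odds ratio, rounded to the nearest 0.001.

OR_MH = Σ(aᵢdᵢ/nᵢ) / Σ(bᵢcᵢ/nᵢ), where nᵢ is the stratum total.
Stratum 1 (Women): n = 4289; a·d/n = 2963·560/4289 = 386.8687; b·c/n = 378·388/4289 = 34.1954
Stratum 2 (Men): n = 3454; a·d/n = 2824·128/3454 = 104.6532; b·c/n = 414·88/3454 = 10.5478
OR_MH = (386.8687 + 104.6532) / (34.1954 + 10.5478) = 491.5219 / 44.7432 = 10.98541

10.985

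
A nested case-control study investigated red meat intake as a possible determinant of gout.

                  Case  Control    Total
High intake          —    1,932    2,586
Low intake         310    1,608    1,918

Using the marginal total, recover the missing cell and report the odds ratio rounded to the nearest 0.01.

1.76

The missing cell is in the exposed row: 2586 − 1932 = 654.
So a = 654, b = 1932, c = 310, d = 1608.
OR = (a·d)/(b·c) = (654 × 1608) / (1932 × 310) = 1051632 / 598920 = 1.75588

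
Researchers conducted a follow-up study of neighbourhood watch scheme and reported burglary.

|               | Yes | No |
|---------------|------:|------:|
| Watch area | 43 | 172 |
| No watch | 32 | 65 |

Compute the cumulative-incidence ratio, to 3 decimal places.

0.606

Cells: a = 43, b = 172, c = 32, d = 65.
Risk in exposed = 43/215 = 0.20000; risk in unexposed = 32/97 = 0.32990.
RR = 0.20000 / 0.32990 = 0.60625
The risk is 39% lower among the exposed than among the unexposed.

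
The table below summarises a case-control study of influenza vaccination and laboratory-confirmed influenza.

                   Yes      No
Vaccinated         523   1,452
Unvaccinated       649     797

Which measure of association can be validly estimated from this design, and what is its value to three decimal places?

Cells: a = 523, b = 1452, c = 649, d = 797.
This is a case-control study: participants were sampled on outcome status, so risks in the source population cannot be estimated directly — relative risk is not valid here. The odds ratio is the appropriate measure.
OR = (a·d)/(b·c) = (523 × 797) / (1452 × 649) = 416831 / 942348 = 0.44233

0.442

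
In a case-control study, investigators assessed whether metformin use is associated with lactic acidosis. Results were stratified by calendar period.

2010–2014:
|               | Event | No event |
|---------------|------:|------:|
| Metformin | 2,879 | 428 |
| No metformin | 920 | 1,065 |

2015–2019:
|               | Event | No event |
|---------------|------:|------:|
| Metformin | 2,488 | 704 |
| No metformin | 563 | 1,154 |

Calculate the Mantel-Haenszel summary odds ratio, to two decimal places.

7.50

OR_MH = Σ(aᵢdᵢ/nᵢ) / Σ(bᵢcᵢ/nᵢ), where nᵢ is the stratum total.
Stratum 1 (2010–2014): n = 5292; a·d/n = 2879·1065/5292 = 579.3906; b·c/n = 428·920/5292 = 74.4067
Stratum 2 (2015–2019): n = 4909; a·d/n = 2488·1154/4909 = 584.8751; b·c/n = 704·563/4909 = 80.7399
OR_MH = (579.3906 + 584.8751) / (74.4067 + 80.7399) = 1164.2657 / 155.1465 = 7.50430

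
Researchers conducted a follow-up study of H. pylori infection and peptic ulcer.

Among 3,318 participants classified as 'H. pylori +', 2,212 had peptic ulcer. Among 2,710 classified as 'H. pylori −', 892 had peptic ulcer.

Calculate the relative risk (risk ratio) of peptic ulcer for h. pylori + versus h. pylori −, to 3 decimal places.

2.025

From the description: a = 2212, b = 1106, c = 892, d = 1818.
Risk in exposed = 2212/3318 = 0.66667; risk in unexposed = 892/2710 = 0.32915.
RR = 0.66667 / 0.32915 = 2.02541
The risk among the exposed is 2.03 times that among the unexposed.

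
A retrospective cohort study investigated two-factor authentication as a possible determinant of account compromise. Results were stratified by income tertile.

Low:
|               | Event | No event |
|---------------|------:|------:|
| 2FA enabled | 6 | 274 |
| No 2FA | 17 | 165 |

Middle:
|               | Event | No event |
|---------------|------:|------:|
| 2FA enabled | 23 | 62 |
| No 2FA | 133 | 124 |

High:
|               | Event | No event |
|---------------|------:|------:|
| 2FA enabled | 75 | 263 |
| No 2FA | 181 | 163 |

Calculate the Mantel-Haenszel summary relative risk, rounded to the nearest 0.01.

RR_MH = Σ(aᵢ·n₀ᵢ/nᵢ) / Σ(cᵢ·n₁ᵢ/nᵢ), with n₁ᵢ = aᵢ+bᵢ (exposed), n₀ᵢ = cᵢ+dᵢ (unexposed), nᵢ = n₁ᵢ+n₀ᵢ.
Stratum 1 (Low): n₁ = 280, n₀ = 182, n = 462; a·n₀/n = 6·182/462 = 2.3636; c·n₁/n = 17·280/462 = 10.3030
Stratum 2 (Middle): n₁ = 85, n₀ = 257, n = 342; a·n₀/n = 23·257/342 = 17.2836; c·n₁/n = 133·85/342 = 33.0556
Stratum 3 (High): n₁ = 338, n₀ = 344, n = 682; a·n₀/n = 75·344/682 = 37.8299; c·n₁/n = 181·338/682 = 89.7038
RR_MH = (2.3636 + 17.2836 + 37.8299) / (10.3030 + 33.0556 + 89.7038) = 57.4772 / 133.0624 = 0.43196

0.43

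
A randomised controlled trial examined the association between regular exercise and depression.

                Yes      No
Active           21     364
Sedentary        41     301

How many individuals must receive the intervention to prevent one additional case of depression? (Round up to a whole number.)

Risk in treated group = 21/385 = 0.05455; risk in control = 41/342 = 0.11988.
Absolute risk reduction = 0.11988 − 0.05455 = 0.06534
NNT = 1 / ARR = 1 / 0.06534 = 15.305 → round up → 16

16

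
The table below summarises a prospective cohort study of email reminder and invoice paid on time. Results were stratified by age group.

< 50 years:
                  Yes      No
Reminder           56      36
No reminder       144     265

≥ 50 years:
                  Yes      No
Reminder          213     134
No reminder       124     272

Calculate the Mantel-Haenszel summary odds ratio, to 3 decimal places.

3.289

OR_MH = Σ(aᵢdᵢ/nᵢ) / Σ(bᵢcᵢ/nᵢ), where nᵢ is the stratum total.
Stratum 1 (< 50 years): n = 501; a·d/n = 56·265/501 = 29.6208; b·c/n = 36·144/501 = 10.3473
Stratum 2 (≥ 50 years): n = 743; a·d/n = 213·272/743 = 77.9758; b·c/n = 134·124/743 = 22.3634
OR_MH = (29.6208 + 77.9758) / (10.3473 + 22.3634) = 107.5965 / 32.7107 = 3.28934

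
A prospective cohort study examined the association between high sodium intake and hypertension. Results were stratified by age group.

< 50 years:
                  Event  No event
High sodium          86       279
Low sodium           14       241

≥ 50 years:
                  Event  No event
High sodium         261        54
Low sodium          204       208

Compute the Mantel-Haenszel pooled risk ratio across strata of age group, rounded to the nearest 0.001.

RR_MH = Σ(aᵢ·n₀ᵢ/nᵢ) / Σ(cᵢ·n₁ᵢ/nᵢ), with n₁ᵢ = aᵢ+bᵢ (exposed), n₀ᵢ = cᵢ+dᵢ (unexposed), nᵢ = n₁ᵢ+n₀ᵢ.
Stratum 1 (< 50 years): n₁ = 365, n₀ = 255, n = 620; a·n₀/n = 86·255/620 = 35.3710; c·n₁/n = 14·365/620 = 8.2419
Stratum 2 (≥ 50 years): n₁ = 315, n₀ = 412, n = 727; a·n₀/n = 261·412/727 = 147.9120; c·n₁/n = 204·315/727 = 88.3906
RR_MH = (35.3710 + 147.9120) / (8.2419 + 88.3906) = 183.2829 / 96.6326 = 1.89670

1.897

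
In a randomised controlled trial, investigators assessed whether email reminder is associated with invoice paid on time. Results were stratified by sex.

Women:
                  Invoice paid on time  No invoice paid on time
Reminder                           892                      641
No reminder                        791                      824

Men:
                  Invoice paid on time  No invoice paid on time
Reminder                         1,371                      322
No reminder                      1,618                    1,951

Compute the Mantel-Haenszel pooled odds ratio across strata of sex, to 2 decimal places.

2.85

OR_MH = Σ(aᵢdᵢ/nᵢ) / Σ(bᵢcᵢ/nᵢ), where nᵢ is the stratum total.
Stratum 1 (Women): n = 3148; a·d/n = 892·824/3148 = 233.4841; b·c/n = 641·791/3148 = 161.0645
Stratum 2 (Men): n = 5262; a·d/n = 1371·1951/5262 = 508.3278; b·c/n = 322·1618/5262 = 99.0110
OR_MH = (233.4841 + 508.3278) / (161.0645 + 99.0110) = 741.8119 / 260.0755 = 2.85229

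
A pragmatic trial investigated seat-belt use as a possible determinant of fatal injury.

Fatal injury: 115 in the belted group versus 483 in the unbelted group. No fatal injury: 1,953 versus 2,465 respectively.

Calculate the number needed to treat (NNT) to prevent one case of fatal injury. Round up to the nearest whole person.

Risk in treated group = 115/2068 = 0.05561; risk in control = 483/2948 = 0.16384.
Absolute risk reduction = 0.16384 − 0.05561 = 0.10823
NNT = 1 / ARR = 1 / 0.10823 = 9.240 → round up → 10

10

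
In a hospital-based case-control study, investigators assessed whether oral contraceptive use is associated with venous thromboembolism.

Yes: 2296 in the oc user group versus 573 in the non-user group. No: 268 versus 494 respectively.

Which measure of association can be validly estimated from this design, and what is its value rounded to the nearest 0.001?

7.386

From the description: a = 2296, b = 268, c = 573, d = 494.
This is a hospital-based case-control study: participants were sampled on outcome status, so risks in the source population cannot be estimated directly — relative risk is not valid here. The odds ratio is the appropriate measure.
OR = (a·d)/(b·c) = (2296 × 494) / (268 × 573) = 1134224 / 153564 = 7.38600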